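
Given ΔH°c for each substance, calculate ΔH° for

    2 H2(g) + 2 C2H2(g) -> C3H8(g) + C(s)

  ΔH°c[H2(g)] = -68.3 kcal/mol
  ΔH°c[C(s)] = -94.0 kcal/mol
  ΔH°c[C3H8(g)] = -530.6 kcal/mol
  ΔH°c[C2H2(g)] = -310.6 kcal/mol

ΔH° = -133.2 kcal/mol

With combustion enthalpies, reactants minus products:
= [2·(-68.3) + 2·(-310.6)] − [1·(-530.6) + 1·(-94.0)]
= -133.2 kcal/mol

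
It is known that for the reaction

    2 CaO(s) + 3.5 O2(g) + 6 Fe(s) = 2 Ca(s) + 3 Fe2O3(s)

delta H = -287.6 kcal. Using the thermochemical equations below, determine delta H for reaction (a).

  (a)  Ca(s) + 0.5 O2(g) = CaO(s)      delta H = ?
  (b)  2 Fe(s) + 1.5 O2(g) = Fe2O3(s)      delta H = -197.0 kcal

delta H = -151.7 kcal

(a) reversed and × 2: contributes −2·x
(b) × 3: (3)·(-197.0) = -591.0 kcal
-287.6 = (-591.0) − 2·x
x = (-287.6 − (-591.0)) / (-2) = -151.7 kcal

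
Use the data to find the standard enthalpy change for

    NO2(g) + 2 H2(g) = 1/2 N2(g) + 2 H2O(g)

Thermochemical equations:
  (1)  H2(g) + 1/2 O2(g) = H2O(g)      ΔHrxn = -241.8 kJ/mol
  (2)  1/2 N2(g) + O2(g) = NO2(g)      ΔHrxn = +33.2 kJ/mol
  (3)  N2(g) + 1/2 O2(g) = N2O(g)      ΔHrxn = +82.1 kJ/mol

(1) × 2: (2)·(-241.8) = -483.6 kJ/mol
(2) reversed: -33.2 kJ/mol
(3): not needed.
Summing the manipulated equations, ΔHrxn = (2)·(-241.8) + (-1)·(+33.2) = -516.8 kJ/mol

ΔHrxn = -516.8 kJ/mol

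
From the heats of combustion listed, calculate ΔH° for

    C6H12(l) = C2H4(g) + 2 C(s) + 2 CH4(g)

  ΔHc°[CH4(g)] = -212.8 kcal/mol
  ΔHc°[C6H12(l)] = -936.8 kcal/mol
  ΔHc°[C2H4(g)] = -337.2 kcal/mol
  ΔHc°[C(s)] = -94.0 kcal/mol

ΔH° = 14.0 kcal/mol

With combustion enthalpies, reactants minus products:
= [1·(-936.8)] − [1·(-337.2) + 2·(-94.0) + 2·(-212.8)]
= 14.0 kcal/mol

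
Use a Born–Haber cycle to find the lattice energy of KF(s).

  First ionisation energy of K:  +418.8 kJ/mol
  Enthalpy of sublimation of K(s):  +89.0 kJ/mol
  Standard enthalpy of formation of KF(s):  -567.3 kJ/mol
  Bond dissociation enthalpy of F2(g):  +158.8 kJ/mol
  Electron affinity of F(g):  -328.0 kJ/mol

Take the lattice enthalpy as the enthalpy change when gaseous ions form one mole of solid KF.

ΔHf° = 1·ΔHsub + 1·(ΣIE) + 1/2·D(F2) + 1·EA + U
-567.3 = 1·(+89.0) + 1·(+418.8) + 1/2·(+158.8) + 1·(-328.0) + U
U = -567.3 − (+259.2) = -826.5 kJ/mol

U = -826.5 kJ/mol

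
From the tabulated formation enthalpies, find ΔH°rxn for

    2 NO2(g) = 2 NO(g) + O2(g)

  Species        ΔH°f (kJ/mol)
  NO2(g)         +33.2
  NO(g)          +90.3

Products: 2·(+90.3) + 1·(+0.0) = +180.6
Reactants: 2·(+33.2) = +66.4
ΔH°rxn = (+180.6) − (+66.4) = 114.2 kJ/mol

ΔH°rxn = 114.2 kJ/mol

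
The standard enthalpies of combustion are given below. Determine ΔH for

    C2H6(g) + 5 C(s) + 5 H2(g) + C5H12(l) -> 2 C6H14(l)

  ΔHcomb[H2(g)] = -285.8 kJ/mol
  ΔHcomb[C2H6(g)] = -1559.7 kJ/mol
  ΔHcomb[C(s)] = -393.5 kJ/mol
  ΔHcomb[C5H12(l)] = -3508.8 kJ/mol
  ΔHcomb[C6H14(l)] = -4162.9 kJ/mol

With combustion enthalpies, reactants minus products:
= [1·(-1559.7) + 5·(-393.5) + 5·(-285.8) + 1·(-3508.8)] − [2·(-4162.9)]
= -139.2 kJ/mol

ΔH = -139.2 kJ/mol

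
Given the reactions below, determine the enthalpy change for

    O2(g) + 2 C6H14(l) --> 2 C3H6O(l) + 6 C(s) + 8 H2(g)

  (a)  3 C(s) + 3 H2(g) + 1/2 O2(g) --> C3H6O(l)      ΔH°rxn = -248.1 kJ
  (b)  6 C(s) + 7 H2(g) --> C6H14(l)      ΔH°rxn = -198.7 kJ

(a) × 2: (2)·(-248.1) = -496.2 kJ
(b) reversed and × 2: (-2)·(-198.7) = +397.4 kJ
By Hess's law, ΔH°rxn = (-496.2) + (+397.4) = -98.8 kJ

ΔH°rxn = -98.8 kJ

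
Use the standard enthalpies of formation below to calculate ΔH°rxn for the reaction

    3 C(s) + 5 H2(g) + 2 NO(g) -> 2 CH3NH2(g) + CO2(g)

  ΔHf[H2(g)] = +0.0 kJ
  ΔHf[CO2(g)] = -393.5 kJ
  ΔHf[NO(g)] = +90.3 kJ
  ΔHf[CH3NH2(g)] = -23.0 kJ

Products: 2·(-23.0) + 1·(-393.5) = -439.5
Reactants: 3·(+0.0) + 5·(+0.0) + 2·(+90.3) = +180.6
ΔH°rxn = (-439.5) − (+180.6) = -620.1 kJ

ΔH°rxn = -620.1 kJ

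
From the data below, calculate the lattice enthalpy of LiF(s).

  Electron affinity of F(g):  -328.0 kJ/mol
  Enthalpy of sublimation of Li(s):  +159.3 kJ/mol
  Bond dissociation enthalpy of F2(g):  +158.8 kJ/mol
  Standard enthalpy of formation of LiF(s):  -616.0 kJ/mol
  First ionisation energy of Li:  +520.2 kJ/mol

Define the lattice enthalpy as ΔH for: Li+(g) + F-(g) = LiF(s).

U = -1046.9 kJ/mol

ΔHf° = 1·ΔHsub + 1·(ΣIE) + 1/2·D(F2) + 1·EA + U
-616.0 = 1·(+159.3) + 1·(+520.2) + 1/2·(+158.8) + 1·(-328.0) + U
U = -616.0 − (+430.9) = -1046.9 kJ/mol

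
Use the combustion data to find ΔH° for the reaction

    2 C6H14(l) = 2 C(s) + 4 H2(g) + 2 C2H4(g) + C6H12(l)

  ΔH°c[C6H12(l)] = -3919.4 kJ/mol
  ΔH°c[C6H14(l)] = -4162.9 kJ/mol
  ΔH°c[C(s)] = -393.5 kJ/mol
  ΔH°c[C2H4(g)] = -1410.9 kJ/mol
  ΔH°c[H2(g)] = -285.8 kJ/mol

Using ΔH = Σ nΔHc°(reactants) − Σ nΔHc°(products):
= [2·(-4162.9)] − [2·(-393.5) + 4·(-285.8) + 2·(-1410.9) + 1·(-3919.4)]
= 345.6 kJ/mol

ΔH° = 345.6 kJ/mol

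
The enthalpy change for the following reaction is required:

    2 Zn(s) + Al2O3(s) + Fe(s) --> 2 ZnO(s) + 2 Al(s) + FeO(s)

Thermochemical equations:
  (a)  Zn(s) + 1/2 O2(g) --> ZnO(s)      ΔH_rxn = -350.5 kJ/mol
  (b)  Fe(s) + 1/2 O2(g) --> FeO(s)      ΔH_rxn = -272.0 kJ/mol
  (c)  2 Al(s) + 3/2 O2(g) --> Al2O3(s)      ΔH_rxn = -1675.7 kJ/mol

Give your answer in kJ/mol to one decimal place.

(a) × 2 (scale by 2 for the 2 ZnO(s)): (2)·(-350.5) = -701.0 kJ/mol
(b) as written (FeO(s) already on the product side): -272.0 kJ/mol
(c) reversed (reverse to put Al2O3(s) on the reactant side): +1675.7 kJ/mol
Combining the equations, ΔH_rxn = (-701.0) + (-272.0) + (+1675.7) = 702.7 kJ/mol

ΔH_rxn = 702.7 kJ/mol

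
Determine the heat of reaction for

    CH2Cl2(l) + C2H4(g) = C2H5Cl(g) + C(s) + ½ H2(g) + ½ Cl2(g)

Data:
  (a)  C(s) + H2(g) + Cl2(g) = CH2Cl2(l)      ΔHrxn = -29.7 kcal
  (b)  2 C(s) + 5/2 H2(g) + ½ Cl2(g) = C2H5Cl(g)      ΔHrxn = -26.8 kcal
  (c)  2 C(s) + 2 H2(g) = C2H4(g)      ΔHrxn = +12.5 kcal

(a) reversed: +29.7 kcal
(b) as written: -26.8 kcal
(c) reversed: -12.5 kcal
Summing the manipulated equations, ΔHrxn = (-1)·(-29.7) + (1)·(-26.8) + (-1)·(+12.5) = -9.6 kcal

ΔHrxn = -9.6 kcal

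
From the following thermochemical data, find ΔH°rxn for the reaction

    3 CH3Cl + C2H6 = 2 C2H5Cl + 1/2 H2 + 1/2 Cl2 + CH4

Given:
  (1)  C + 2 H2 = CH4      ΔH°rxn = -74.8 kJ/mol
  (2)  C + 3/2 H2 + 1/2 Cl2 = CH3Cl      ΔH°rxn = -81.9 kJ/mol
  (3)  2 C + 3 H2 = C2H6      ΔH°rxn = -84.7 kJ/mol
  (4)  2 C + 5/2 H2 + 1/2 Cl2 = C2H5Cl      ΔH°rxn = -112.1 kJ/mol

(1) as written: -74.8 kJ/mol
(2) reversed and × 3: (-3)·(-81.9) = +245.7 kJ/mol
(3) reversed: +84.7 kJ/mol
(4) × 2: (2)·(-112.1) = -224.2 kJ/mol
Since enthalpy is a state function, ΔH°rxn = (1)·(-74.8) + (-3)·(-81.9) + (-1)·(-84.7) + (2)·(-112.1) = 31.4 kJ/mol

ΔH°rxn = 31.4 kJ/mol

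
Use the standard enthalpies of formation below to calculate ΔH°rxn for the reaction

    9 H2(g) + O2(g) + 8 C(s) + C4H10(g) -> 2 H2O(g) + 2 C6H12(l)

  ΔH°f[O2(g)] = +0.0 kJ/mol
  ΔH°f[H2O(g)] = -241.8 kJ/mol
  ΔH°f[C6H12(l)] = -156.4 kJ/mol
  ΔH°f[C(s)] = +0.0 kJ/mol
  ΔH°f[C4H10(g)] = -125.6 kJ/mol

ΔH°rxn = -670.8 kJ/mol

Products: 2·(-241.8) + 2·(-156.4) = -796.4
Reactants: 9·(+0.0) + 1·(+0.0) + 8·(+0.0) + 1·(-125.6) = -125.6
ΔH°rxn = (-796.4) − (-125.6) = -670.8 kJ/mol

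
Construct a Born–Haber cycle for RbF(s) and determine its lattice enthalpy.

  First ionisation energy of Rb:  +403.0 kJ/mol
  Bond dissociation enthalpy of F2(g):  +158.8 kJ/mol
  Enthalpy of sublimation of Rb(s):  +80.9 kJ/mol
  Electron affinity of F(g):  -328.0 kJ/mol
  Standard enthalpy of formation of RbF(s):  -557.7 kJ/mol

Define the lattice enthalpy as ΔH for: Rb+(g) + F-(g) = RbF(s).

U = -793.0 kJ/mol

ΔHf° = 1·ΔHsub + 1·(ΣIE) + 1/2·D(F2) + 1·EA + U
-557.7 = 1·(+80.9) + 1·(+403.0) + 1/2·(+158.8) + 1·(-328.0) + U
U = -557.7 − (+235.3) = -793.0 kJ/mol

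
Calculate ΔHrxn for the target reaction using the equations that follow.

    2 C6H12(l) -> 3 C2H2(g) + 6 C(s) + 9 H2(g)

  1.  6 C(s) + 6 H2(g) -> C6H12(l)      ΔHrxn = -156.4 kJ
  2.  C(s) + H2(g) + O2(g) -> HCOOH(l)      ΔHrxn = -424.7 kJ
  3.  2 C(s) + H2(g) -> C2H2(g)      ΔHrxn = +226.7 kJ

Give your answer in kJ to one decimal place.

eq. 1 reversed and × 2 (C6H12(l) must end up as a reactant; ×2 to match 2 C6H12(l) in the target): (-2)·(-156.4) = +312.8 kJ
eq. 2: not needed (HCOOH(l) appears nowhere else).
eq. 3 × 3 (×3 to match 3 C2H2(g) in the target): (3)·(+226.7) = +680.1 kJ
ΔHrxn = (-2)·(-156.4) + (3)·(+226.7) = 992.9 kJ

ΔHrxn = 992.9 kJ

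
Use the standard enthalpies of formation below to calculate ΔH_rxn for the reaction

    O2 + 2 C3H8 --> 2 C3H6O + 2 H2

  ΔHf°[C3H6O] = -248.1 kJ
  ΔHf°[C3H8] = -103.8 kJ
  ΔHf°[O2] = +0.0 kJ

Products: 2·(-248.1) + 2·(+0.0) = -496.2
Reactants: 1·(+0.0) + 2·(-103.8) = -207.6
ΔH_rxn = (-496.2) − (-207.6) = -288.6 kJ

ΔH_rxn = -288.6 kJ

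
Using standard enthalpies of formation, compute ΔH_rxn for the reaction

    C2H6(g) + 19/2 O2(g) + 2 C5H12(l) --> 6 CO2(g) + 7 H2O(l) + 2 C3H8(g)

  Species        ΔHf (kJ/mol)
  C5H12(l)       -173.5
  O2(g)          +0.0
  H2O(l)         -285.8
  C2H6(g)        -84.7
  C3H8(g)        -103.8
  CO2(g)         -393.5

ΔH_rxn = -4137.5 kJ/mol

Products: 6·(-393.5) + 7·(-285.8) + 2·(-103.8) = -4569.2
Reactants: 1·(-84.7) + 19/2·(+0.0) + 2·(-173.5) = -431.7
ΔH_rxn = (-4569.2) − (-431.7) = -4137.5 kJ/mol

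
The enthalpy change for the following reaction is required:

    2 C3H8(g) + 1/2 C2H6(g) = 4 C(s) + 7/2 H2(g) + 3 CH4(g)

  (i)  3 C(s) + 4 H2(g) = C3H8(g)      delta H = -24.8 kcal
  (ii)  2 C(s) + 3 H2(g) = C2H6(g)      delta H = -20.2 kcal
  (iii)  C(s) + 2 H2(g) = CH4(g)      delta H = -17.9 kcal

delta H = 6.0 kcal

(i) reversed and × 2: (-2)·(-24.8) = +49.6 kcal
(ii) reversed and × 1/2: (-1/2)·(-20.2) = +10.1 kcal
(iii) × 3: (3)·(-17.9) = -53.7 kcal
Combining the equations, delta H = (+49.6) + (+10.1) + (-53.7) = 6.0 kcal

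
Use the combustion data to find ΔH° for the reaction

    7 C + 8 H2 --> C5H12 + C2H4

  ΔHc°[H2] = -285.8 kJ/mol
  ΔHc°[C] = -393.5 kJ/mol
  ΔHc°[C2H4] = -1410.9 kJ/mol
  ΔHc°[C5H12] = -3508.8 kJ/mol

ΔH° = -121.2 kJ/mol

Using ΔH = Σ nΔHc°(reactants) − Σ nΔHc°(products):
= [7·(-393.5) + 8·(-285.8)] − [1·(-3508.8) + 1·(-1410.9)]
= -121.2 kJ/mol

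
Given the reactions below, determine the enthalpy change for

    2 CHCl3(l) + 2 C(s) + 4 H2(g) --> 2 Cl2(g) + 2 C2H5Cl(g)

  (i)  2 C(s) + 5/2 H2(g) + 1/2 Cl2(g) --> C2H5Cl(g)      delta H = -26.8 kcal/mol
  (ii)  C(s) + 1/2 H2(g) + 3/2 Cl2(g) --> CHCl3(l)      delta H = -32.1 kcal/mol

delta H = 10.6 kcal/mol

(i) × 2 (scale by 2 for the 2 C2H5Cl(g)): (2)·(-26.8) = -53.6 kcal/mol
(ii) reversed and × 2 (CHCl3(l) must end up as a reactant; ×2 to match 2 CHCl3(l) in the target): (-2)·(-32.1) = +64.2 kcal/mol
By Hess's law, delta H = (2)·(-26.8) + (-2)·(-32.1) = 10.6 kcal/mol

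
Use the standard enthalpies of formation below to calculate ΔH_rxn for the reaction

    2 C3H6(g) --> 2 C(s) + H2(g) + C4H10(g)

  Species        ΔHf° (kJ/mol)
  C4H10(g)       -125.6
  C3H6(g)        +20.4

ΔH_rxn = -166.4 kJ/mol

Products: 2·(+0.0) + 1·(+0.0) + 1·(-125.6) = -125.6
Reactants: 2·(+20.4) = +40.8
ΔH_rxn = (-125.6) − (+40.8) = -166.4 kJ/mol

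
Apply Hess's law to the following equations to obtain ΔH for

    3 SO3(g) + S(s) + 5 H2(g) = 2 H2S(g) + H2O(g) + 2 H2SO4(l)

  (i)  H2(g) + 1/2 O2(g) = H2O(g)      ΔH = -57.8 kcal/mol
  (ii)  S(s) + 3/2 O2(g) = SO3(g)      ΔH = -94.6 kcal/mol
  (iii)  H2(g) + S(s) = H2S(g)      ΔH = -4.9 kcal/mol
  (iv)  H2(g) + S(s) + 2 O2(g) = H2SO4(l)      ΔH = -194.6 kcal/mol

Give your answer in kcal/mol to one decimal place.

(i) as written (H2O(g) already on the product side): -57.8 kcal/mol
(ii) reversed and × 3 (reverse to put SO3(g) on the reactant side; scale by 3 for the 3 SO3(g)): (-3)·(-94.6) = +283.8 kcal/mol
(iii) × 2 (scale by 2 for the 2 H2S(g)): (2)·(-4.9) = -9.8 kcal/mol
(iv) × 2 (×2 to match 2 H2SO4(l) in the target): (2)·(-194.6) = -389.2 kcal/mol
Combining the equations, ΔH = (-57.8) + (+283.8) + (-9.8) + (-389.2) = -173.0 kcal/mol

ΔH = -173.0 kcal/mol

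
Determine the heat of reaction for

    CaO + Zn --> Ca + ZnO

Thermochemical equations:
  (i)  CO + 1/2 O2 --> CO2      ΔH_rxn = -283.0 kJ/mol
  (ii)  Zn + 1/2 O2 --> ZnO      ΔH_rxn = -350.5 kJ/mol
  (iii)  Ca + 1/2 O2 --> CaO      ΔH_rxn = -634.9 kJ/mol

(i): not needed.
(ii) as written: -350.5 kJ/mol
(iii) reversed: +634.9 kJ/mol
Combining the equations, ΔH_rxn = (1)·(-350.5) + (-1)·(-634.9) = 284.4 kJ/mol

ΔH_rxn = 284.4 kJ/mol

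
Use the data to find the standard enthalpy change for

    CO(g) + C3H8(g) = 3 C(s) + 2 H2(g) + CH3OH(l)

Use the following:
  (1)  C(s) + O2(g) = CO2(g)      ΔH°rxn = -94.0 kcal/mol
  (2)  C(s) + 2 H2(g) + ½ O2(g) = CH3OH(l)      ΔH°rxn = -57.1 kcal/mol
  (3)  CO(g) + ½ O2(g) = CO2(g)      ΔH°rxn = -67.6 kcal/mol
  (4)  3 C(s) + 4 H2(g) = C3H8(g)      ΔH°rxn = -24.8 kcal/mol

ΔH°rxn = -5.9 kcal/mol

(1) reversed: +94.0 kcal/mol
(2) as written (CH3OH(l) already on the product side): -57.1 kcal/mol
(3) as written (CO(g) already on the reactant side): -67.6 kcal/mol
(4) reversed (reverse to put C3H8(g) on the reactant side): +24.8 kcal/mol
ΔH°rxn = (+94.0) + (-57.1) + (-67.6) + (+24.8) = -5.9 kcal/mol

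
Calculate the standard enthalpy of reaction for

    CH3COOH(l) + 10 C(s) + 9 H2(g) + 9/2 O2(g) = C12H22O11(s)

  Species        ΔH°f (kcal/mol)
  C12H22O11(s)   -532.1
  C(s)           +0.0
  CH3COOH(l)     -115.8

ΔH° = -416.3 kcal/mol

Products: 1·(-532.1) = -532.1
Reactants: 1·(-115.8) + 10·(+0.0) + 9·(+0.0) + 9/2·(+0.0) = -115.8
ΔH° = (-532.1) − (-115.8) = -416.3 kcal/mol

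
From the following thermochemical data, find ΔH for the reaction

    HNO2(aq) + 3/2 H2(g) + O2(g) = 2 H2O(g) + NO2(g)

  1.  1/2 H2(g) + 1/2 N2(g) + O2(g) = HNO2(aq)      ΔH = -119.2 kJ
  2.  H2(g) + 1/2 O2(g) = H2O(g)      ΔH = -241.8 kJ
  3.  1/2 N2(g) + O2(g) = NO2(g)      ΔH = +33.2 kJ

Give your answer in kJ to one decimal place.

ΔH = -331.2 kJ

eq. 1 reversed (reverse to put HNO2(aq) on the reactant side): +119.2 kJ
eq. 2 × 2 (scale by 2 for the 2 H2O(g)): (2)·(-241.8) = -483.6 kJ
eq. 3 as written (NO2(g) already on the product side): +33.2 kJ
By Hess's law, ΔH = (-1)·(-119.2) + (2)·(-241.8) + (1)·(+33.2) = -331.2 kJ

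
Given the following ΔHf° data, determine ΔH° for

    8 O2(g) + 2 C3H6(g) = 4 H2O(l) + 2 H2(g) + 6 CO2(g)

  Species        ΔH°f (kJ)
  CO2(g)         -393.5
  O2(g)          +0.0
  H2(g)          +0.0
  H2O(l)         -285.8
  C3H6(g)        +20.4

ΔH°rxn = Σ nΔHf°(products) − Σ nΔHf°(reactants).
Products: 4·(-285.8) + 2·(+0.0) + 6·(-393.5) = -3504.2
Reactants: 8·(+0.0) + 2·(+20.4) = +40.8
ΔH° = (-3504.2) − (+40.8) = -3545.0 kJ

ΔH° = -3545.0 kJ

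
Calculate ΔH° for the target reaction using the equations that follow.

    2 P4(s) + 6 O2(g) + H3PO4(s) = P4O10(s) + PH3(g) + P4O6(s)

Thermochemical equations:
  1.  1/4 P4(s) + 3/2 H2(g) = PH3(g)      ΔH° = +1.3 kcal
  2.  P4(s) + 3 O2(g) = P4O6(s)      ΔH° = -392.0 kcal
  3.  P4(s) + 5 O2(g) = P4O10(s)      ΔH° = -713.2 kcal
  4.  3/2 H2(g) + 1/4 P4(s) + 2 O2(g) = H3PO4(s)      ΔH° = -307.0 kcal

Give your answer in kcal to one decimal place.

ΔH° = -796.9 kcal

eq. 1 as written: +1.3 kcal
eq. 2 as written: -392.0 kcal
eq. 3 as written: -713.2 kcal
eq. 4 reversed: +307.0 kcal
Combining the equations, ΔH° = (+1.3) + (-392.0) + (-713.2) + (+307.0) = -796.9 kcal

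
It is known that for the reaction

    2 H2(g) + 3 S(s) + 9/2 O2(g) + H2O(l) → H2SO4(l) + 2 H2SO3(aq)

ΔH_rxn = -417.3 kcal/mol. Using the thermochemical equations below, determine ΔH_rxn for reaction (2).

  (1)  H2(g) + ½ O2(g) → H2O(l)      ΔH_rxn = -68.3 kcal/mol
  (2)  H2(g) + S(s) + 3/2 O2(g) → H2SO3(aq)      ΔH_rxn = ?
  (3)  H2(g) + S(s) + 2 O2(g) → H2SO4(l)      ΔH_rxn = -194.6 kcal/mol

(1) reversed (reverse to put H2O(l) on the reactant side): +68.3 kcal/mol
(2) × 2 (×2 to match 2 H2SO3(aq) in the target): contributes 2·x
(3) as written (H2SO4(l) already on the product side): -194.6 kcal/mol
-417.3 = (+68.3) + (-194.6) + 2·x
x = (-417.3 − (-126.3)) / (2) = -145.5 kcal/mol

ΔH_rxn = -145.5 kcal/mol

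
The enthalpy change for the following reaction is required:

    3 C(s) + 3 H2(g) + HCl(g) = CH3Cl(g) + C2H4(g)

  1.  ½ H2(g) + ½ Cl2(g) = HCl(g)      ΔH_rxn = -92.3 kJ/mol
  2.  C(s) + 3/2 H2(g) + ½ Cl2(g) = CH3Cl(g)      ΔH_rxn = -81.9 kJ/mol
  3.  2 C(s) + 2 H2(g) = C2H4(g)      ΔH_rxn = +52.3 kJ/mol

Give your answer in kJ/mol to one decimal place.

ΔH_rxn = 62.7 kJ/mol

eq. 1 reversed (reverse to put HCl(g) on the reactant side): +92.3 kJ/mol
eq. 2 as written (CH3Cl(g) already on the product side): -81.9 kJ/mol
eq. 3 as written (C2H4(g) already on the product side): +52.3 kJ/mol
ΔH_rxn = (-1)·(-92.3) + (1)·(-81.9) + (1)·(+52.3) = 62.7 kJ/mol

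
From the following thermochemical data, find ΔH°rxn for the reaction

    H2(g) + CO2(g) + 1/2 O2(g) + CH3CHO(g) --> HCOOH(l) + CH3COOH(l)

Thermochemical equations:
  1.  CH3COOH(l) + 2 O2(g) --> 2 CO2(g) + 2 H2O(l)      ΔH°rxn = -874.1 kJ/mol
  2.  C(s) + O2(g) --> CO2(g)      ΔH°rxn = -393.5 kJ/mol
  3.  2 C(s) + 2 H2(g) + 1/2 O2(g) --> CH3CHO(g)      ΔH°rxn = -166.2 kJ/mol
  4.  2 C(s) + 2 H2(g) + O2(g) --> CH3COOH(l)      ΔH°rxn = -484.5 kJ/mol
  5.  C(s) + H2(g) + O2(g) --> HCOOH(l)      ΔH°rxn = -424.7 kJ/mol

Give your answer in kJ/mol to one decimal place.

eq. 1: not needed.
eq. 2 reversed: +393.5 kJ/mol
eq. 3 reversed: +166.2 kJ/mol
eq. 4 as written: -484.5 kJ/mol
eq. 5 as written: -424.7 kJ/mol
ΔH°rxn = (-1)·(-393.5) + (-1)·(-166.2) + (1)·(-484.5) + (1)·(-424.7) = -349.5 kJ/mol

ΔH°rxn = -349.5 kJ/mol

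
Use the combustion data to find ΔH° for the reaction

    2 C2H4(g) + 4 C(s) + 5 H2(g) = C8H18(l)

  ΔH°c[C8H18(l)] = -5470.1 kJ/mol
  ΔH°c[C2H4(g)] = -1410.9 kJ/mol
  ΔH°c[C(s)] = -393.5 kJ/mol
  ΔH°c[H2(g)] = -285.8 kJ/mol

ΔH° = -354.7 kJ/mol

With combustion enthalpies, reactants minus products:
= [2·(-1410.9) + 4·(-393.5) + 5·(-285.8)] − [1·(-5470.1)]
= -354.7 kJ/mol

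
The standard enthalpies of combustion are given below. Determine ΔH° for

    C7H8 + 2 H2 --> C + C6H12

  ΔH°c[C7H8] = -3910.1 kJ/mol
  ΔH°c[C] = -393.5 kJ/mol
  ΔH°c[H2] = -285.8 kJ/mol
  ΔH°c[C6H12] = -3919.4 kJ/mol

Using ΔH = Σ nΔHc°(reactants) − Σ nΔHc°(products):
= [1·(-3910.1) + 2·(-285.8)] − [1·(-393.5) + 1·(-3919.4)]
= -168.8 kJ/mol

ΔH° = -168.8 kJ/mol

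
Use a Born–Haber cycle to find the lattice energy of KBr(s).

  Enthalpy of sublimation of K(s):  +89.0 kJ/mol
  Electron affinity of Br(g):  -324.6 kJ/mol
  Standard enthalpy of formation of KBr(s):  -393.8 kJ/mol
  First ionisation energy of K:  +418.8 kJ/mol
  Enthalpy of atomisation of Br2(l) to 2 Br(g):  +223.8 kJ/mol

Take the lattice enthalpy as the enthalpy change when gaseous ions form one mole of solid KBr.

ΔHf° = 1·ΔHsub + 1·(ΣIE) + 1/2·D(Br2) + 1·EA + U
-393.8 = 1·(+89.0) + 1·(+418.8) + 1/2·(+223.8) + 1·(-324.6) + U
U = -393.8 − (+295.1) = -688.9 kJ/mol

U = -688.9 kJ/mol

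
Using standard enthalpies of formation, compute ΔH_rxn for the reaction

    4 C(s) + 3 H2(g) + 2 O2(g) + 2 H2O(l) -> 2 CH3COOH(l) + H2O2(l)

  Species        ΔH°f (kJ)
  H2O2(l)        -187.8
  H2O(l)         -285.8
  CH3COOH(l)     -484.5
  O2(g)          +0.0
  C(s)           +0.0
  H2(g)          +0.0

ΔH_rxn = -585.2 kJ

Products: 2·(-484.5) + 1·(-187.8) = -1156.8
Reactants: 4·(+0.0) + 3·(+0.0) + 2·(+0.0) + 2·(-285.8) = -571.6
ΔH_rxn = (-1156.8) − (-571.6) = -585.2 kJ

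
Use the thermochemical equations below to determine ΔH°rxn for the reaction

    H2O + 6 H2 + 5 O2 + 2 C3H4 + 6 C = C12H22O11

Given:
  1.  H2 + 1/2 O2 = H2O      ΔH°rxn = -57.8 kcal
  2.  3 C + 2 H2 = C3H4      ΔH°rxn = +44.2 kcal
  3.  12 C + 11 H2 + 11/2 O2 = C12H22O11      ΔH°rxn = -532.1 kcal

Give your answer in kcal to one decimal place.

eq. 1 reversed (reverse to put H2O on the reactant side): +57.8 kcal
eq. 2 reversed and × 2 (C3H4 must end up as a reactant; ×2 to match 2 C3H4 in the target): (-2)·(+44.2) = -88.4 kcal
eq. 3 as written (C12H22O11 already on the product side): -532.1 kcal
ΔH°rxn = (+57.8) + (-88.4) + (-532.1) = -562.7 kcal

ΔH°rxn = -562.7 kcal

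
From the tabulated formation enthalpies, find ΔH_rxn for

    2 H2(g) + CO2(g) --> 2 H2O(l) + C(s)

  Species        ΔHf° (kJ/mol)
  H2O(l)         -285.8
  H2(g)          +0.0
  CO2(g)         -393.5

ΔH_rxn = -178.1 kJ/mol

ΔH°rxn = Σ nΔHf°(products) − Σ nΔHf°(reactants).
Products: 2·(-285.8) + 1·(+0.0) = -571.6
Reactants: 2·(+0.0) + 1·(-393.5) = -393.5
ΔH_rxn = (-571.6) − (-393.5) = -178.1 kJ/mol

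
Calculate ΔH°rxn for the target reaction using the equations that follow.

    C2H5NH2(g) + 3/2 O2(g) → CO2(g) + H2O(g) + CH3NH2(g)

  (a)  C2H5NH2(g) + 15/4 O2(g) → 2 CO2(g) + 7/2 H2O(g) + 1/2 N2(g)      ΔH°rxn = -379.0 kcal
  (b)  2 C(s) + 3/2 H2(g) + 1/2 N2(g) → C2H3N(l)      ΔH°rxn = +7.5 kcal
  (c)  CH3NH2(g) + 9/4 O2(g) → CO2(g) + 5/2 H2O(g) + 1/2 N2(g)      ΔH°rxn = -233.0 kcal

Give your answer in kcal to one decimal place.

ΔH°rxn = -146.0 kcal

(a) as written: -379.0 kcal
(b): not needed.
(c) reversed: +233.0 kcal
Since enthalpy is a state function, ΔH°rxn = (1)·(-379.0) + (-1)·(-233.0) = -146.0 kcal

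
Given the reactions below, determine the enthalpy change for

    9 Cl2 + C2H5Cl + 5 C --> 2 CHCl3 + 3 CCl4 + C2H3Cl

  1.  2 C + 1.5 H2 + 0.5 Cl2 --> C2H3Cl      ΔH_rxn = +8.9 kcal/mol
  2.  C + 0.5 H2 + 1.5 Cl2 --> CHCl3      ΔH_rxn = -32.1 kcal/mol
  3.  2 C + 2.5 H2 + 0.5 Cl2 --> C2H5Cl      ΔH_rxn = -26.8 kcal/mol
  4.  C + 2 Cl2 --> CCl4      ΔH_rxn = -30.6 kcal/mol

ΔH_rxn = -120.3 kcal/mol

eq. 1 as written (C2H3Cl already on the product side): +8.9 kcal/mol
eq. 2 × 2 (scale by 2 for the 2 CHCl3): (2)·(-32.1) = -64.2 kcal/mol
eq. 3 reversed (C2H5Cl must end up as a reactant): +26.8 kcal/mol
eq. 4 × 3 (×3 to match 3 CCl4 in the target): (3)·(-30.6) = -91.8 kcal/mol
ΔH_rxn = (+8.9) + (-64.2) + (+26.8) + (-91.8) = -120.3 kcal/mol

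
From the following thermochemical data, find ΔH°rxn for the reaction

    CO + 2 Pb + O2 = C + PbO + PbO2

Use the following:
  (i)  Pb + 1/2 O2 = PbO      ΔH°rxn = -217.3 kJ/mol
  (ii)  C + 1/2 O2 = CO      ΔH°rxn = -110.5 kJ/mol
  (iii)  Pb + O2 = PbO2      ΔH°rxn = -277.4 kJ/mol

(i) as written: -217.3 kJ/mol
(ii) reversed: +110.5 kJ/mol
(iii) as written: -277.4 kJ/mol
Summing the manipulated equations, ΔH°rxn = (1)·(-217.3) + (-1)·(-110.5) + (1)·(-277.4) = -384.2 kJ/mol

ΔH°rxn = -384.2 kJ/mol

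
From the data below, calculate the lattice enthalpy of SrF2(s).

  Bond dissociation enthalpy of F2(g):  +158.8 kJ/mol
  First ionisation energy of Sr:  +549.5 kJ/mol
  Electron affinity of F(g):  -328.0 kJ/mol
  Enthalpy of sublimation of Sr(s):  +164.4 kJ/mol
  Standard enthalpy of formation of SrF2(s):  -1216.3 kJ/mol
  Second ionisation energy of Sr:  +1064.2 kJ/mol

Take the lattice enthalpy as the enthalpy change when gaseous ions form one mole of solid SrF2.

ΔHf° = 1·ΔHsub + 1·(ΣIE) + 1·D(F2) + 2·EA + U
-1216.3 = 1·(+164.4) + 1·(+1613.7) + 1·(+158.8) + 2·(-328.0) + U
U = -1216.3 − (+1280.9) = -2497.2 kJ/mol

U = -2497.2 kJ/mol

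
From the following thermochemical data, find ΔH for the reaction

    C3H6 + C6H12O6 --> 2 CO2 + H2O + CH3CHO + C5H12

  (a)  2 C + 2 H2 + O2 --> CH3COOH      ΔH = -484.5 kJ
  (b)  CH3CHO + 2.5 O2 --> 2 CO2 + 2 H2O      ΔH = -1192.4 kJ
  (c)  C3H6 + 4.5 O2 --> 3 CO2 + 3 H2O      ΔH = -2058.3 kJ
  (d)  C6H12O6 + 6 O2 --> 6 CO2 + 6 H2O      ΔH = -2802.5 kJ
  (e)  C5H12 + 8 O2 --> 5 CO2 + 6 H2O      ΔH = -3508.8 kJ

(a): not needed.
(b) reversed: +1192.4 kJ
(c) as written: -2058.3 kJ
(d) as written: -2802.5 kJ
(e) reversed: +3508.8 kJ
Since enthalpy is a state function, ΔH = (+1192.4) + (-2058.3) + (-2802.5) + (+3508.8) = -159.6 kJ

ΔH = -159.6 kJ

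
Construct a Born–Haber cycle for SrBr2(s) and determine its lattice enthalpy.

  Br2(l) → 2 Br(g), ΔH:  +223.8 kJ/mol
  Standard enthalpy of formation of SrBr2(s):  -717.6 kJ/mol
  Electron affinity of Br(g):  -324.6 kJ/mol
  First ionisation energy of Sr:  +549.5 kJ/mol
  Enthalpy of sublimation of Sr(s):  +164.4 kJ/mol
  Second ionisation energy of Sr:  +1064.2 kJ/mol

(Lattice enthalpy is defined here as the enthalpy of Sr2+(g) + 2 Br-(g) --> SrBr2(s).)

ΔHf° = 1·ΔHsub + 1·(ΣIE) + 1·D(Br2) + 2·EA + U
-717.6 = 1·(+164.4) + 1·(+1613.7) + 1·(+223.8) + 2·(-324.6) + U
U = -717.6 − (+1352.7) = -2070.3 kJ/mol

U = -2070.3 kJ/mol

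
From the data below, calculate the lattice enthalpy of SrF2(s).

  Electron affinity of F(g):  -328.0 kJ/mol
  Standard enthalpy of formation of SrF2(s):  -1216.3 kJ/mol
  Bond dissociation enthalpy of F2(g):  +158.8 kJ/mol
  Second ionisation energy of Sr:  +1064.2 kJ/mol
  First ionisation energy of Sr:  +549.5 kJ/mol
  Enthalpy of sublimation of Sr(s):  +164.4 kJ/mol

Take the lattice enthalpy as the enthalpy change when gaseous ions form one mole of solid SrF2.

U = -2497.2 kJ/mol

ΔHf° = 1·ΔHsub + 1·(ΣIE) + 1·D(F2) + 2·EA + U
-1216.3 = 1·(+164.4) + 1·(+1613.7) + 1·(+158.8) + 2·(-328.0) + U
U = -1216.3 − (+1280.9) = -2497.2 kJ/mol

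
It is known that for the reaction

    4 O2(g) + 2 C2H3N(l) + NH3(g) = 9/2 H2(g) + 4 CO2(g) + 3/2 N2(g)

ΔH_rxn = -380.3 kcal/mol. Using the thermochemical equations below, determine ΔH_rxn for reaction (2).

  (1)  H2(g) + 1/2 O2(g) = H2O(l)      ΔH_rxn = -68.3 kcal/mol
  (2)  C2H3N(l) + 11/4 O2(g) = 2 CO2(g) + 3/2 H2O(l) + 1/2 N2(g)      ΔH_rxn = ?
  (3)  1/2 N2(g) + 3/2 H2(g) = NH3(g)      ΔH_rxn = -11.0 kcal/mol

(1) reversed and × 3: (-3)·(-68.3) = +204.9 kcal/mol
(2) × 2: contributes 2·x
(3) reversed: +11.0 kcal/mol
-380.3 = (+204.9) + (+11.0) + 2·x
x = (-380.3 − (+215.9)) / (2) = -298.1 kcal/mol

ΔH_rxn = -298.1 kcal/mol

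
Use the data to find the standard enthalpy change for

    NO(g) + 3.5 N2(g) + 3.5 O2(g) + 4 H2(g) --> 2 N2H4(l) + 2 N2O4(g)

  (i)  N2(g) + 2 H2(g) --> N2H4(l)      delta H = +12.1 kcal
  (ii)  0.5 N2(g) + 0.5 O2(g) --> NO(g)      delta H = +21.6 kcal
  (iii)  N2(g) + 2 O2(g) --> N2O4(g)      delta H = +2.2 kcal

(i) × 2 (scale by 2 for the 2 N2H4(l)): (2)·(+12.1) = +24.2 kcal
(ii) reversed (NO(g) must end up as a reactant): -21.6 kcal
(iii) × 2 (scale by 2 for the 2 N2O4(g)): (2)·(+2.2) = +4.4 kcal
Since enthalpy is a state function, delta H = (2)·(+12.1) + (-1)·(+21.6) + (2)·(+2.2) = 7.0 kcal

delta H = 7.0 kcal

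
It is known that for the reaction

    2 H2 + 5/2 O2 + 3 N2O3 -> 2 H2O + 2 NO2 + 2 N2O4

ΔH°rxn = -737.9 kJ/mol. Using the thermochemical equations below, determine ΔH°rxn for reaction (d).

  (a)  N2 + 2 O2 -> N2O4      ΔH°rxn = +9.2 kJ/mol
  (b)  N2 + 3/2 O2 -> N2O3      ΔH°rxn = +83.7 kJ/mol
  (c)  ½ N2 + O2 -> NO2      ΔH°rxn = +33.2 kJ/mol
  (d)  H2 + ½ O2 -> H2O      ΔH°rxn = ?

ΔH°rxn = -285.8 kJ/mol

(a) × 2 (×2 to match 2 N2O4 in the target): (2)·(+9.2) = +18.4 kJ/mol
(b) reversed and × 3 (reverse to put N2O3 on the reactant side; scale by 3 for the 3 N2O3): (-3)·(+83.7) = -251.1 kJ/mol
(c) × 2 (scale by 2 for the 2 NO2): (2)·(+33.2) = +66.4 kJ/mol
(d) × 2 (scale by 2 for the 2 H2O): contributes 2·x
-737.9 = (+18.4) + (-251.1) + (+66.4) + 2·x
x = (-737.9 − (-166.3)) / (2) = -285.8 kJ/mol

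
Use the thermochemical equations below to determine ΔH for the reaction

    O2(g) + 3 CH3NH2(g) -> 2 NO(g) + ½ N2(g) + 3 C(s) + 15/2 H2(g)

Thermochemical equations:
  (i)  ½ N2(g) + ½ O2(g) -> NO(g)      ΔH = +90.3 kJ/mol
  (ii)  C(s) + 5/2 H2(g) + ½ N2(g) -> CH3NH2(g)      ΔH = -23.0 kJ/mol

ΔH = 249.6 kJ/mol

(i) × 2: (2)·(+90.3) = +180.6 kJ/mol
(ii) reversed and × 3: (-3)·(-23.0) = +69.0 kJ/mol
ΔH = (+180.6) + (+69.0) = 249.6 kJ/mol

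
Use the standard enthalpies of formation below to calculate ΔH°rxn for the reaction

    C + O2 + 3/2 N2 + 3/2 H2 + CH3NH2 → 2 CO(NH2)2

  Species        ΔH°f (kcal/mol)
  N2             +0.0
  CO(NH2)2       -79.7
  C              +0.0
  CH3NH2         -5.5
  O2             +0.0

ΔH°rxn = -153.9 kcal/mol

Products: 2·(-79.7) = -159.4
Reactants: 1·(+0.0) + 1·(+0.0) + 3/2·(+0.0) + 3/2·(+0.0) + 1·(-5.5) = -5.5
ΔH°rxn = (-159.4) − (-5.5) = -153.9 kcal/mol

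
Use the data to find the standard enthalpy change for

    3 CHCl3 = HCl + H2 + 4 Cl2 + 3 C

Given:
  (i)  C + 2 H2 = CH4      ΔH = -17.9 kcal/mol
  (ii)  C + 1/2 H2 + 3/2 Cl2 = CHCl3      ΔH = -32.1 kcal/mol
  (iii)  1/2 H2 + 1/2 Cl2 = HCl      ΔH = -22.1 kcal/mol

ΔH = 74.2 kcal/mol

(i): not needed.
(ii) reversed and × 3: (-3)·(-32.1) = +96.3 kcal/mol
(iii) as written: -22.1 kcal/mol
ΔH = (+96.3) + (-22.1) = 74.2 kcal/mol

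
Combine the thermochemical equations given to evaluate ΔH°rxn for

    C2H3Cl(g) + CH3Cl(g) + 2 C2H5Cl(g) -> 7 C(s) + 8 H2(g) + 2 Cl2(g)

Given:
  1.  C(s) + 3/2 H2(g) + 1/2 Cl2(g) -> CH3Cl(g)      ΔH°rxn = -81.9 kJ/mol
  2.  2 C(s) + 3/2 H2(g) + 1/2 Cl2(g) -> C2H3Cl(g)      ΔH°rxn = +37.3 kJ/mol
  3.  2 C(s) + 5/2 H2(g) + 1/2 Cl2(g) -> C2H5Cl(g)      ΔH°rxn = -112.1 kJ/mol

eq. 1 reversed: +81.9 kJ/mol
eq. 2 reversed: -37.3 kJ/mol
eq. 3 reversed and × 2: (-2)·(-112.1) = +224.2 kJ/mol
Since enthalpy is a state function, ΔH°rxn = (-1)·(-81.9) + (-1)·(+37.3) + (-2)·(-112.1) = 268.8 kJ/mol

ΔH°rxn = 268.8 kJ/mol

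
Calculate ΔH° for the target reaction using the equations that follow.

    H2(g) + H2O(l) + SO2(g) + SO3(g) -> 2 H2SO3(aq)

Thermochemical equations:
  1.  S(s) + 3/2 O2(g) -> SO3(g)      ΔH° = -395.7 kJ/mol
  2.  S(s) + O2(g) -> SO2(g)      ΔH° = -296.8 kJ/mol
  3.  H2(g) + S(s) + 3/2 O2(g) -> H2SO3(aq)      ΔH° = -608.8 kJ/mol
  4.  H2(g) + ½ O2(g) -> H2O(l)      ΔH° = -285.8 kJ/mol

eq. 1 reversed (SO3(g) must end up as a reactant): +395.7 kJ/mol
eq. 2 reversed (reverse to put SO2(g) on the reactant side): +296.8 kJ/mol
eq. 3 × 2 (scale by 2 for the 2 H2SO3(aq)): (2)·(-608.8) = -1217.6 kJ/mol
eq. 4 reversed (reverse to put H2O(l) on the reactant side): +285.8 kJ/mol
Combining the equations, ΔH° = (+395.7) + (+296.8) + (-1217.6) + (+285.8) = -239.3 kJ/mol

ΔH° = -239.3 kJ/mol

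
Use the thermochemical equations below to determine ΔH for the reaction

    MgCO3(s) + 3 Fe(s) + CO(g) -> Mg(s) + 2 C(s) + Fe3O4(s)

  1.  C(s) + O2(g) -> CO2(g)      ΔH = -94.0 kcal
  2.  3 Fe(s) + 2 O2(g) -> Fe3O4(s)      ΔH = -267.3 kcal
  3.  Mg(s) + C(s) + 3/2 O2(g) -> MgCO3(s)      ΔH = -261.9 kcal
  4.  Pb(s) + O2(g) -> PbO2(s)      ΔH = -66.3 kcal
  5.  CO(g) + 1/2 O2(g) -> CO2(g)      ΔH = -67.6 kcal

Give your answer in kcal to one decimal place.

eq. 1 reversed: +94.0 kcal
eq. 2 as written (Fe3O4(s) already on the product side): -267.3 kcal
eq. 3 reversed (reverse to put MgCO3(s) on the reactant side): +261.9 kcal
eq. 4: not needed (Pb(s) appears nowhere else).
eq. 5 as written (CO(g) already on the reactant side): -67.6 kcal
Combining the equations, ΔH = (+94.0) + (-267.3) + (+261.9) + (-67.6) = 21.0 kcal

ΔH = 21.0 kcal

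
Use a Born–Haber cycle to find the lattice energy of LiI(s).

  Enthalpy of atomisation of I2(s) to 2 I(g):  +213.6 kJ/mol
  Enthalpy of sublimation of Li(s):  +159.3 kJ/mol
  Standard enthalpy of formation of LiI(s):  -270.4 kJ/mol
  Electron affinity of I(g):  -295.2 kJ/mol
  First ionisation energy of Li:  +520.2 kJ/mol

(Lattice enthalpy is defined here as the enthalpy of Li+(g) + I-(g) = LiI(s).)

U = -761.5 kJ/mol

ΔHf° = 1·ΔHsub + 1·(ΣIE) + 1/2·D(I2) + 1·EA + U
-270.4 = 1·(+159.3) + 1·(+520.2) + 1/2·(+213.6) + 1·(-295.2) + U
U = -270.4 − (+491.1) = -761.5 kJ/mol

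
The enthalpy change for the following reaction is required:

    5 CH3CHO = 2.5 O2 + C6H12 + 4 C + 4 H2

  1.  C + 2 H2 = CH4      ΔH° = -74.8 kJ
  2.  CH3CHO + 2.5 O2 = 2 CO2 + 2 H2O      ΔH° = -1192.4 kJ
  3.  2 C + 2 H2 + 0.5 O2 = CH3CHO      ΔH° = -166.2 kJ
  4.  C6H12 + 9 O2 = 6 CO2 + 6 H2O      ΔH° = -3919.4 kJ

eq. 1: not needed.
eq. 2 × 3: (3)·(-1192.4) = -3577.2 kJ
eq. 3 reversed and × 2: (-2)·(-166.2) = +332.4 kJ
eq. 4 reversed: +3919.4 kJ
ΔH° = (-3577.2) + (+332.4) + (+3919.4) = 674.6 kJ

ΔH° = 674.6 kJ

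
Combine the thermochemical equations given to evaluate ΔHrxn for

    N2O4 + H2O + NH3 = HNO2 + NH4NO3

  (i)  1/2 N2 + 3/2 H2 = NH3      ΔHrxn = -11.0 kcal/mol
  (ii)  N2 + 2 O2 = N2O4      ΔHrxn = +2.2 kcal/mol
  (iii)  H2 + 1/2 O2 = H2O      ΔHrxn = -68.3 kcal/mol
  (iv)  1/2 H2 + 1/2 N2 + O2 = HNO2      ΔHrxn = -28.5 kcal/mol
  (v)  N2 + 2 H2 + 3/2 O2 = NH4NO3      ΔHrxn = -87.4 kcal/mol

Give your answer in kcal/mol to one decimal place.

(i) reversed (reverse to put NH3 on the reactant side): +11.0 kcal/mol
(ii) reversed (N2O4 must end up as a reactant): -2.2 kcal/mol
(iii) reversed (reverse to put H2O on the reactant side): +68.3 kcal/mol
(iv) as written (HNO2 already on the product side): -28.5 kcal/mol
(v) as written (NH4NO3 already on the product side): -87.4 kcal/mol
Combining the equations, ΔHrxn = (-1)·(-11.0) + (-1)·(+2.2) + (-1)·(-68.3) + (1)·(-28.5) + (1)·(-87.4) = -38.8 kcal/mol

ΔHrxn = -38.8 kcal/mol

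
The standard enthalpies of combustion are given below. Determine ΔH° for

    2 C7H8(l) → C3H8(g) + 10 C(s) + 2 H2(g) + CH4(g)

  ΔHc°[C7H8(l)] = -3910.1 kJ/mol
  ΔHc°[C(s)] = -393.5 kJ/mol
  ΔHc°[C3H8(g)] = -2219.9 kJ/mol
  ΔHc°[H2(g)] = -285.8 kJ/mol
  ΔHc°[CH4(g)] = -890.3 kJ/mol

ΔH° = -203.4 kJ/mol

Using ΔH = Σ nΔHc°(reactants) − Σ nΔHc°(products):
= [2·(-3910.1)] − [1·(-2219.9) + 10·(-393.5) + 2·(-285.8) + 1·(-890.3)]
= -203.4 kJ/mol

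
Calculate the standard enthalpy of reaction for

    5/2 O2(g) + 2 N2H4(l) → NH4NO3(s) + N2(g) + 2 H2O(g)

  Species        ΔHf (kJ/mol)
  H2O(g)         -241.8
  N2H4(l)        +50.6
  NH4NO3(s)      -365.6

ΔH° = -950.4 kJ/mol

Products: 1·(-365.6) + 1·(+0.0) + 2·(-241.8) = -849.2
Reactants: 5/2·(+0.0) + 2·(+50.6) = +101.2
ΔH° = (-849.2) − (+101.2) = -950.4 kJ/mol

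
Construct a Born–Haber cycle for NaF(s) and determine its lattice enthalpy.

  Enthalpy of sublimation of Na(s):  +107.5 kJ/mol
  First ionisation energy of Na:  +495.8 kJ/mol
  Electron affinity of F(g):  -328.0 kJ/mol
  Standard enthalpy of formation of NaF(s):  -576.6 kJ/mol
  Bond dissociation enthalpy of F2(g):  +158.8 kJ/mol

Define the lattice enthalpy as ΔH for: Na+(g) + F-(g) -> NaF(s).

ΔHf° = 1·ΔHsub + 1·(ΣIE) + 1/2·D(F2) + 1·EA + U
-576.6 = 1·(+107.5) + 1·(+495.8) + 1/2·(+158.8) + 1·(-328.0) + U
U = -576.6 − (+354.7) = -931.3 kJ/mol

U = -931.3 kJ/mol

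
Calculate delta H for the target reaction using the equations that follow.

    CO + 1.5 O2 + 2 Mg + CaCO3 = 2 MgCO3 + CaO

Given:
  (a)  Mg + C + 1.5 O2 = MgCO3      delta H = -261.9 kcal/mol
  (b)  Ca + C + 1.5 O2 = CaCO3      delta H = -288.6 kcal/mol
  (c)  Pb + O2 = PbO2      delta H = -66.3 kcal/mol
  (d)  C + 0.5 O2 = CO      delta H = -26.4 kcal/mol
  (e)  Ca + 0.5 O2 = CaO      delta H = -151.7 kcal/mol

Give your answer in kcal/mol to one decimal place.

(a) × 2 (scale by 2 for the 2 MgCO3): (2)·(-261.9) = -523.8 kcal/mol
(b) reversed (CaCO3 must end up as a reactant): +288.6 kcal/mol
(c): not needed (Pb appears nowhere else).
(d) reversed (CO must end up as a reactant): +26.4 kcal/mol
(e) as written (CaO already on the product side): -151.7 kcal/mol
Summing the manipulated equations, delta H = (-523.8) + (+288.6) + (+26.4) + (-151.7) = -360.5 kcal/mol

delta H = -360.5 kcal/mol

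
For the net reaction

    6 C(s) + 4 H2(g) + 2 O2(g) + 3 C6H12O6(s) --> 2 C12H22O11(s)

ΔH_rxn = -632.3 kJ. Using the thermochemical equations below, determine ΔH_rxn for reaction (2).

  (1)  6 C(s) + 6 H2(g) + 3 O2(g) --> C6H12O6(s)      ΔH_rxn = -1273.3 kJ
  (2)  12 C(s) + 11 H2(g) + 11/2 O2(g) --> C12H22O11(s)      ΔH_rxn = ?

ΔH_rxn = -2226.1 kJ

(1) reversed and × 3 (reverse to put C6H12O6(s) on the reactant side; ×3 to match 3 C6H12O6(s) in the target): (-3)·(-1273.3) = +3819.9 kJ
(2) × 2 (×2 to match 2 C12H22O11(s) in the target): contributes 2·x
-632.3 = (+3819.9) + 2·x
x = (-632.3 − (+3819.9)) / (2) = -2226.1 kJ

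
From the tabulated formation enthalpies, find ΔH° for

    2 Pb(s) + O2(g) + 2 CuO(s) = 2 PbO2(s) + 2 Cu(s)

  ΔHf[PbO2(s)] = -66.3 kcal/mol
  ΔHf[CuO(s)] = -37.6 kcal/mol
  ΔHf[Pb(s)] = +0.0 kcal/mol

Products: 2·(-66.3) + 2·(+0.0) = -132.6
Reactants: 2·(+0.0) + 1·(+0.0) + 2·(-37.6) = -75.2
ΔH° = (-132.6) − (-75.2) = -57.4 kcal/mol

ΔH° = -57.4 kcal/mol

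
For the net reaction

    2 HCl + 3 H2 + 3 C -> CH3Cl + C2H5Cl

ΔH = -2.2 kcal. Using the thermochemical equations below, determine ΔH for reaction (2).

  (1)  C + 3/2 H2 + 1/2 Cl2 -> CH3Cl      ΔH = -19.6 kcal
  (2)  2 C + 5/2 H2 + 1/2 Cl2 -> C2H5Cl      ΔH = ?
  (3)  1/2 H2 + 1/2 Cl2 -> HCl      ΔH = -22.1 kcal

(1) as written: -19.6 kcal
(2) as written: contributes x
(3) reversed and × 2: (-2)·(-22.1) = +44.2 kcal
-2.2 = (-19.6) + (+44.2) + x
x = (-2.2 − (+24.6)) / (1) = -26.8 kcal

ΔH = -26.8 kcal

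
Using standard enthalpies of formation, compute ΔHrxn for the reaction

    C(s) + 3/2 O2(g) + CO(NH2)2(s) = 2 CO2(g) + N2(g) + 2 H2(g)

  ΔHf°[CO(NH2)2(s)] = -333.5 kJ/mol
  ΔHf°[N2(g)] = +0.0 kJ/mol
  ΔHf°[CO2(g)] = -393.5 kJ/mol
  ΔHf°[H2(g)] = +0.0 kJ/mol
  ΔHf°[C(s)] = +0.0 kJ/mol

ΔHrxn = -453.5 kJ/mol

Products: 2·(-393.5) + 1·(+0.0) + 2·(+0.0) = -787.0
Reactants: 1·(+0.0) + 3/2·(+0.0) + 1·(-333.5) = -333.5
ΔHrxn = (-787.0) − (-333.5) = -453.5 kJ/mol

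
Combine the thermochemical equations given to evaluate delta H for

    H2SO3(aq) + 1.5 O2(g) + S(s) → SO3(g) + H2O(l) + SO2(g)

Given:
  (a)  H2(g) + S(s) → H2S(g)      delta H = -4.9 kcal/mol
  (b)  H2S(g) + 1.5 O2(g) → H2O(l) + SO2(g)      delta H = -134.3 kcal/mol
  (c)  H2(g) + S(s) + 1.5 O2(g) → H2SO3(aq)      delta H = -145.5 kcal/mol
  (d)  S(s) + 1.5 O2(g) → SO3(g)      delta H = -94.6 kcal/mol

(a) as written: -4.9 kcal/mol
(b) as written (H2O(l) already on the product side): -134.3 kcal/mol
(c) reversed (reverse to put H2SO3(aq) on the reactant side): +145.5 kcal/mol
(d) as written (SO3(g) already on the product side): -94.6 kcal/mol
Since enthalpy is a state function, delta H = (1)·(-4.9) + (1)·(-134.3) + (-1)·(-145.5) + (1)·(-94.6) = -88.3 kcal/mol

delta H = -88.3 kcal/mol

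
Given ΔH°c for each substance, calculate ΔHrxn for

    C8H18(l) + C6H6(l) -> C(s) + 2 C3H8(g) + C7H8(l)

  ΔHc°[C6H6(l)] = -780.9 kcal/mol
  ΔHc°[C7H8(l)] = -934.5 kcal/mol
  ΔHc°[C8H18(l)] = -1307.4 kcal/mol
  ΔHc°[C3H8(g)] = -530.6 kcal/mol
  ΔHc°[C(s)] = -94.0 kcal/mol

ΔHrxn = 1.4 kcal/mol

With combustion enthalpies, reactants minus products:
= [1·(-1307.4) + 1·(-780.9)] − [1·(-94.0) + 2·(-530.6) + 1·(-934.5)]
= 1.4 kcal/mol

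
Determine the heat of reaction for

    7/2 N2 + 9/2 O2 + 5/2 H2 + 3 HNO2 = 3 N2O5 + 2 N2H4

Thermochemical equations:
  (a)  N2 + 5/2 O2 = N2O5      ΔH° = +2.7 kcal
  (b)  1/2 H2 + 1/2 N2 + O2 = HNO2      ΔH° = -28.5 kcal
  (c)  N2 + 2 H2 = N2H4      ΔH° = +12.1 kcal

ΔH° = 117.8 kcal

(a) × 3 (×3 to match 3 N2O5 in the target): (3)·(+2.7) = +8.1 kcal
(b) reversed and × 3 (HNO2 must end up as a reactant; ×3 to match 3 HNO2 in the target): (-3)·(-28.5) = +85.5 kcal
(c) × 2 (scale by 2 for the 2 N2H4): (2)·(+12.1) = +24.2 kcal
ΔH° = (3)·(+2.7) + (-3)·(-28.5) + (2)·(+12.1) = 117.8 kcal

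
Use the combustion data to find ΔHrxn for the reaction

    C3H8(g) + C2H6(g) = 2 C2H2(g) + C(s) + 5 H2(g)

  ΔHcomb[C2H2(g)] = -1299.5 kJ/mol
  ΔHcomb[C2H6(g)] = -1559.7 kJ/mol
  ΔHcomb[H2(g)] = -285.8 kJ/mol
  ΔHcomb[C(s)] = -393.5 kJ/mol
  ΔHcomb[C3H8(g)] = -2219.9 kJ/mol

ΔHrxn = 641.9 kJ/mol

With combustion enthalpies, reactants minus products:
= [1·(-2219.9) + 1·(-1559.7)] − [2·(-1299.5) + 1·(-393.5) + 5·(-285.8)]
= 641.9 kJ/mol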